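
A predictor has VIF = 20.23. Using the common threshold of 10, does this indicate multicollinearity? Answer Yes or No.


The threshold is 10.
VIF = 20.23 is >= 10.
Multicollinearity indication: Yes.

Yes


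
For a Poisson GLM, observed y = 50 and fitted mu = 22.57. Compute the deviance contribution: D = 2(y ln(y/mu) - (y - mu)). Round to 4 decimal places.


Compute y*ln(y/mu) = 50*ln(50/22.57) = 50*0.795401 = 39.770050.
y - mu = 27.43.
D = 2*(39.770050 - (27.43)) = 24.680100, which rounds to 24.6801.

24.6801


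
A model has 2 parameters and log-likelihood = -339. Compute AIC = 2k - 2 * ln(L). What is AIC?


AIC = 2*2 - 2*(-339).
= 4 + 678 = 682.

682


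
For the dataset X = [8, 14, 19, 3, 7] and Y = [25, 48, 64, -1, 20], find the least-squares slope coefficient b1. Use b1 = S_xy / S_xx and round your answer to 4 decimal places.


Calculate xbar = 10.2000, ybar = 31.2000.
S_xx = 158.8000, S_xy = 633.8000.
Using b1 = S_xy / S_xx = 633.8000 / 158.8000, we get b1 = 3.9912.

3.9912


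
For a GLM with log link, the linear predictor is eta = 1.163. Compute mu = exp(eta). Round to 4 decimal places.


mu = exp(eta) = exp(1.163).
= 3.1995.

3.1995


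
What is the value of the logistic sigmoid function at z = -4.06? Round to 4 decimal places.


First, exp(4.0600) = 57.9743.
Then sigma(z) = 1/(1 + 57.9743) = 0.0170.

0.0170


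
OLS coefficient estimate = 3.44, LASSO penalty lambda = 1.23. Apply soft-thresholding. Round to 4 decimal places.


Check: |3.44| = 3.44 vs lambda = 1.23.
Since |beta| > lambda, coefficient = sign(beta)*(|beta| - lambda) = 2.2100.
Soft-thresholded coefficient = 2.2100.

2.2100


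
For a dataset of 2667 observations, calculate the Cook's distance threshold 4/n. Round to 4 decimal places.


Cook's distance cutoff = 4/n = 4/2667.
= 0.0015.

0.0015


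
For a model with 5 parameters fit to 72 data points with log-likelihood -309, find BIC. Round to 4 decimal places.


k * ln(n) = 5 * ln(72) = 5 * 4.276666 = 21.383330.
-2 * loglik = -2 * (-309) = 618.
BIC = 21.383330 + 618 = 639.383330, which rounds to 639.3833.

639.3833


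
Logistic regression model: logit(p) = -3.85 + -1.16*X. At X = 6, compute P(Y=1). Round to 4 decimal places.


Linear predictor: z = -3.85 + -1.16 * 6 = -10.8100.
P = 1/(1 + exp(10.8100)) = 1/(1 + 49513.4684) = 0.0000.

0.0000


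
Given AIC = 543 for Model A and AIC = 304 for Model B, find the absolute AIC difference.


|AIC_A - AIC_B| = |543 - 304| = 239.
Model B is preferred (lower AIC).

239


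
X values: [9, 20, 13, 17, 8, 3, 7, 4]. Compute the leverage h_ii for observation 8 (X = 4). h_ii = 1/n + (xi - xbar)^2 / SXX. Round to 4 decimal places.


Mean of X: xbar = 10.1250.
SXX = 256.8750.
For X = 4: h = 1/8 + (4 - 10.1250)^2/256.8750 = 0.2710.

0.2710


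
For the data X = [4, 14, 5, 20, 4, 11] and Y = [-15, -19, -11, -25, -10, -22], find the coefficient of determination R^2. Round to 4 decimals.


The fitted line is Y = -8.9797 + -0.8297*X.
SSres = 35.1453, SStot = 182.0000.
R^2 = 1 - SSres/SStot = 0.8069.

0.8069


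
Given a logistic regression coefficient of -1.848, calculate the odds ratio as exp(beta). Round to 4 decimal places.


The odds ratio is computed as:
OR = e^(-1.848) = 0.1576.

0.1576


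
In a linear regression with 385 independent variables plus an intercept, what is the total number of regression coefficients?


Each predictor gets one coefficient, plus one intercept.
Total parameters = 385 + 1 = 386.

386


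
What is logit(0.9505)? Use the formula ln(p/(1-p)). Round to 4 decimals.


The odds are p/(1-p) = 0.9505 / 0.0495 = 19.2020.
logit(p) = ln(19.2020) = 2.9550.

2.9550


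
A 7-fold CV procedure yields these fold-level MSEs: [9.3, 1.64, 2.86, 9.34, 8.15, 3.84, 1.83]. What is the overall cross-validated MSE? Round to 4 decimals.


Sum of fold MSEs = 36.9600.
Average = 36.9600 / 7 = 5.2800.

5.2800


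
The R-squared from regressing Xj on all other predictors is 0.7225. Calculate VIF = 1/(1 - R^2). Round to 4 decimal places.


Using VIF = 1/(1 - R^2_j):
1 - 0.7225 = 0.2775.
VIF = 3.6036.

3.6036


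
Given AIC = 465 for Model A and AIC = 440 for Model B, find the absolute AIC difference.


Compute |465 - 440| = 25.
Model B has the smaller AIC.

25


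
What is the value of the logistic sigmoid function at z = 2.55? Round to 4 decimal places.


exp(-2.5500) = 0.0781.
1 + exp(-z) = 1.0781.
sigmoid = 1/1.0781 = 0.9276.

0.9276


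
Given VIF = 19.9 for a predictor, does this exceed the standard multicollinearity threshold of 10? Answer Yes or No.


Check: VIF = 19.9 vs threshold = 10.
Since 19.9 >= 10, the answer is Yes.

Yes


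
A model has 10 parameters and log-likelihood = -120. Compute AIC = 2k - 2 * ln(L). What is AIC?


AIC = 2*10 - 2*(-120).
= 20 + 240 = 260.

260


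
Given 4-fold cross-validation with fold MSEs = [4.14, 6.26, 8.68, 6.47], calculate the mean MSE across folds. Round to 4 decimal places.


Sum of fold MSEs = 25.5500.
Average = 25.5500 / 4 = 6.3875.

6.3875


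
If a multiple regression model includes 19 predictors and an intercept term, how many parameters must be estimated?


Including the intercept, the model has 19 predictor coefficients + 1 intercept.
Total = 20.

20


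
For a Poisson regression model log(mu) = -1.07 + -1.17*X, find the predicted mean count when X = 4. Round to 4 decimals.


Linear predictor: eta = -1.07 + (-1.17)(4) = -5.7500.
Expected count: mu = exp(-5.7500) = 0.0032.

0.0032


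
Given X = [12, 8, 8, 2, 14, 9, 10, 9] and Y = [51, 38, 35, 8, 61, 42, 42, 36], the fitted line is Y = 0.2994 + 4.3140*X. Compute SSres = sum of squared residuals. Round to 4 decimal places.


Predicted values from Y = 0.2994 + 4.3140*X.
Residuals: [-1.0674, 3.1886, 0.1886, -0.9274, 0.3046, 2.8746, -1.4394, -3.1254].
SSres = 32.3983.

32.3983


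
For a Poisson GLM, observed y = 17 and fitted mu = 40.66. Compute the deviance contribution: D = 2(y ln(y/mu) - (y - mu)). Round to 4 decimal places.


Compute y*ln(y/mu) = 17*ln(17/40.66) = 17*-0.872031 = -14.824527.
y - mu = -23.66.
D = 2*(-14.824527 - (-23.66)) = 17.670946, which rounds to 17.6709.

17.6709


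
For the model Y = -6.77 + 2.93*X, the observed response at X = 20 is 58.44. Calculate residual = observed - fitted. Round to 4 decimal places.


Predicted = -6.77 + 2.93 * 20 = 51.8300.
Residual = 58.44 - 51.8300 = 6.6100.

6.6100


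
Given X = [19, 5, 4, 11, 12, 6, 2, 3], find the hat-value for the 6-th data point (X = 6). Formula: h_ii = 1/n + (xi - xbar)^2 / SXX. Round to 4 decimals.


n = 8, xbar = 7.7500.
SXX = sum((xi - xbar)^2) = 235.5000.
h = 1/8 + (6 - 7.7500)^2 / 235.5000 = 0.1380.

0.1380


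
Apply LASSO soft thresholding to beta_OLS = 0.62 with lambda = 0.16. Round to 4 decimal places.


Check: |0.62| = 0.62 vs lambda = 0.16.
Since |beta| > lambda, coefficient = sign(beta)*(|beta| - lambda) = 0.4600.
Soft-thresholded coefficient = 0.4600.

0.4600


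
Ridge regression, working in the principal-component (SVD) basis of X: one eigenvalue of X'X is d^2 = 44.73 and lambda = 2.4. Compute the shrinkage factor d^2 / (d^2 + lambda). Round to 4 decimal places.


Denominator = d^2 + lambda = 44.73 + 2.4 = 47.1300.
Shrinkage = 44.73 / 47.1300 = 0.9491.

0.9491


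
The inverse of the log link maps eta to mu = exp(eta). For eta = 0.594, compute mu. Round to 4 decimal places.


mu = exp(eta) = exp(0.594).
= 1.8112.

1.8112


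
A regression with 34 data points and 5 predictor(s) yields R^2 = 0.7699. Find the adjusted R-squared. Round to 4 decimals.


Using the formula:
(1 - 0.7699) = 0.2301.
Multiply by 33/28: 0.2301 * 33 = 7.5933, then 7.5933 / 28 = 0.2712.
Adj R^2 = 1 - 0.2712 = 0.7288.

0.7288


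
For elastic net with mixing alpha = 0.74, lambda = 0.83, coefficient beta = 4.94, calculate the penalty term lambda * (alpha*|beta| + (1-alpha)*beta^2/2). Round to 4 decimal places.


Compute:
L1 = 0.74 * 4.94 = 3.6556.
L2 = 0.26 * 4.94^2 / 2 = 3.1725.
Penalty = 0.83 * (3.6556 + 3.1725) = 5.6673.

5.6673


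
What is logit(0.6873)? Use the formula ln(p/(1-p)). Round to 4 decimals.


The odds are p/(1-p) = 0.6873 / 0.3127 = 2.1980.
logit(p) = ln(2.1980) = 0.7875.

0.7875


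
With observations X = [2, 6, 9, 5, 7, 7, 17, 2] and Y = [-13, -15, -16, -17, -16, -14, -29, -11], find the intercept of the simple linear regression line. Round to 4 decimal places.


Compute b1 = -1.0661 from the OLS formula.
With xbar = 6.8750 and ybar = -16.3750, the intercept is:
b0 = -16.3750 - -1.0661 * 6.8750 = -9.0456.

-9.0456


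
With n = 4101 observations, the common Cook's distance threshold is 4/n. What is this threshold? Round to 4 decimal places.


The threshold is 4/n.
4/4101 = 0.0010.

0.0010


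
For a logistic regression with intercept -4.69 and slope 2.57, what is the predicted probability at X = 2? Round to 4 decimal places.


z = -4.69 + 2.57 * 2 = 0.4500.
Sigmoid: P = 1 / (1 + exp(-0.4500)) = 0.6106.

0.6106


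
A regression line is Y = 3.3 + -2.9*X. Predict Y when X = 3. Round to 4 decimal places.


Substitute X = 3 into the equation:
Y = 3.3 + -2.9 * 3 = 3.3 + -8.7000 = -5.4000.

-5.4000


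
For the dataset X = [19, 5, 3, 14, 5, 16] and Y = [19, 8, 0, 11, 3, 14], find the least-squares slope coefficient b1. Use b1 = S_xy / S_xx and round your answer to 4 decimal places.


First compute the means: xbar = 10.3333, ybar = 9.1667.
Then S_xx = sum((xi - xbar)^2) = 231.3333.
S_xy = sum((xi - xbar)(yi - ybar)) = 225.6667.
b1 = S_xy / S_xx = 225.6667 / 231.3333 = 0.9755.

0.9755


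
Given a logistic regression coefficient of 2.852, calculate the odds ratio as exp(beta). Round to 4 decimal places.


The odds ratio is computed as:
OR = e^(2.852) = 17.3224.

17.3224


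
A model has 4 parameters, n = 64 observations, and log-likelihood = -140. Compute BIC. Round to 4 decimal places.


ln(64) = 4.158883.
k * ln(n) = 4 * 4.158883 = 16.635532.
-2L = 280.
BIC = 16.635532 + 280 = 296.635532, which rounds to 296.6355.

296.6355


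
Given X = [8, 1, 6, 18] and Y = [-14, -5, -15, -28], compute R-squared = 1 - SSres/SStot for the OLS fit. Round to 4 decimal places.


After computing the OLS fit (b0=-4.7250, b1=-1.3061):
SSres = 8.4419, SStot = 269.0000.
R^2 = 1 - 8.4419/269.0000 = 0.9686.

0.9686


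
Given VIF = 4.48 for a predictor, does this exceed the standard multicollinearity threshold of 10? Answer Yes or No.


Compare VIF = 4.48 to the threshold of 10.
4.48 < 10, so the answer is No.

No


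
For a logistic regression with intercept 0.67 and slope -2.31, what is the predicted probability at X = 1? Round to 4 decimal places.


Compute z = 0.67 + (-2.31)(1) = -1.6400.
exp(-z) = 5.1552.
P = 1/(1 + 5.1552) = 0.1625.

0.1625


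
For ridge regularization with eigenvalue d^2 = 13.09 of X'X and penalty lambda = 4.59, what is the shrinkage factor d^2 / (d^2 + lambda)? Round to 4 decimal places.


Compute the denominator: 13.09 + 4.59 = 17.6800.
Shrinkage factor = 13.09 / 17.6800 = 0.7404.

0.7404


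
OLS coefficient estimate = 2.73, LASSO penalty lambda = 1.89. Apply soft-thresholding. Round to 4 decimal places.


Check: |2.73| = 2.73 vs lambda = 1.89.
Since |beta| > lambda, coefficient = sign(beta)*(|beta| - lambda) = 0.8400.
Soft-thresholded coefficient = 0.8400.

0.8400


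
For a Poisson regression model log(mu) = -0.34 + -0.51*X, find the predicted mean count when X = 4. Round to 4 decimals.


Linear predictor: eta = -0.34 + (-0.51)(4) = -2.3800.
Expected count: mu = exp(-2.3800) = 0.0926.

0.0926


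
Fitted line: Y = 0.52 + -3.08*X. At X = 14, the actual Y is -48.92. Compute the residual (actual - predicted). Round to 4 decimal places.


Compute yhat = 0.52 + (-3.08)(14) = -42.6000.
Residual = actual - predicted = -48.92 - -42.6000 = -6.3200.

-6.3200


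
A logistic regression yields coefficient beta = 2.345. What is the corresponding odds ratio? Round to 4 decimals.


exp(2.345) = 10.4333.
So the odds ratio is 10.4333.

10.4333


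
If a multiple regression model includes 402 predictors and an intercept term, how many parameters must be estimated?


Total coefficients = number of predictors + 1 (for the intercept).
= 402 + 1 = 403.

403


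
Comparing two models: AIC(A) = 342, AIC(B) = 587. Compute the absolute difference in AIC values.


Compute |342 - 587| = 245.
Model A has the smaller AIC.

245


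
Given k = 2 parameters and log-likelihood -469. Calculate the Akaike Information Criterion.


Compute:
2k = 2*2 = 4.
-2*loglik = -2*(-469) = 938.
AIC = 4 + 938 = 942.

942


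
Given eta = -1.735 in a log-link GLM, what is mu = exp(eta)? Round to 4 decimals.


The inverse log link gives:
mu = exp(-1.735) = 0.1764.

0.1764


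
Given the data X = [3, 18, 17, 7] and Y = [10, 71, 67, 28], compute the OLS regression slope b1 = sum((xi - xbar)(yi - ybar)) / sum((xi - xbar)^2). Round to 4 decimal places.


The sample means are xbar = 11.2500 and ybar = 44.0000.
Compute S_xx = 164.7500 and S_xy = 663.0000.
Slope b1 = S_xy / S_xx = 663.0000 / 164.7500 = 4.0243.

4.0243


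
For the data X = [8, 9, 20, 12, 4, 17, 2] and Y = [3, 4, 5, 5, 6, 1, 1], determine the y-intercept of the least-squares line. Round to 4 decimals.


First find the slope: b1 = 0.0228.
Means: xbar = 10.2857, ybar = 3.5714.
b0 = ybar - b1 * xbar = 3.5714 - 0.0228 * 10.2857 = 3.3374.

3.3374


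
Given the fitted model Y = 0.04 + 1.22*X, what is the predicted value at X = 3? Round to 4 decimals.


Plug X = 3 into Y = 0.04 + 1.22*X:
Y = 0.04 + 3.6600 = 3.7000.

3.7000


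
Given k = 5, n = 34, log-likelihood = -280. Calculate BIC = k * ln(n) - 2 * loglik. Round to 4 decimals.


Compute k*ln(n) = 5*ln(34) = 5*3.526361 = 17.631805.
Then -2*loglik = 560.
BIC = 17.631805 + 560 = 577.631805, which rounds to 577.6318.

577.6318


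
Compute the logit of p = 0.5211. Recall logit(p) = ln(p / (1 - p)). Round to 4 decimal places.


Compute the odds: 0.5211/0.4789 = 1.0881.
Take the natural log: ln(1.0881) = 0.0845.

0.0845


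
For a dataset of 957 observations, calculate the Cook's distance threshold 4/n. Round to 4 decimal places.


Using the rule of thumb:
Threshold = 4 / 957 = 0.0042.

0.0042


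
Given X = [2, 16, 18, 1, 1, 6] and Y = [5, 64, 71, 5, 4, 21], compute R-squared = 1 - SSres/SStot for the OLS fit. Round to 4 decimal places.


Fit the OLS line: b0 = -1.0735, b1 = 4.0100.
SSres = 13.9699.
SStot = 4827.3333.
R^2 = 1 - 13.9699/4827.3333 = 0.9971.

0.9971


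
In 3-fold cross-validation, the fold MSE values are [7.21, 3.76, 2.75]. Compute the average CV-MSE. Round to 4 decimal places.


Total MSE across folds = 13.7200.
CV-MSE = 13.7200/3 = 4.5733.

4.5733


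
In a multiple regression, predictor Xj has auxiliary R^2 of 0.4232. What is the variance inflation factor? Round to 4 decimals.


Denominator: 1 - 0.4232 = 0.5768.
VIF = 1 / 0.5768 = 1.7337.

1.7337


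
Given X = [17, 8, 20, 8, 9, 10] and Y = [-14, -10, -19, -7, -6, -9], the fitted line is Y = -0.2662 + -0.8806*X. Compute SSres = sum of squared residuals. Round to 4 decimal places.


Compute predicted values, then residuals = yi - yhat_i.
Residuals: [1.2364, -2.6890, -1.1218, 0.3110, 2.1916, 0.0722].
SSres = sum(residual^2) = 14.9229.

14.9229


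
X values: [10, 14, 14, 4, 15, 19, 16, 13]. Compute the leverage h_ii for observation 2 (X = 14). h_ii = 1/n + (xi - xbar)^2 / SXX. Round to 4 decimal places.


Mean of X: xbar = 13.1250.
SXX = 140.8750.
For X = 14: h = 1/8 + (14 - 13.1250)^2/140.8750 = 0.1304.

0.1304


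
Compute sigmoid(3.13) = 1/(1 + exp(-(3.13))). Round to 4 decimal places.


First, exp(-3.1300) = 0.0437.
Then sigma(z) = 1/(1 + 0.0437) = 0.9581.

0.9581


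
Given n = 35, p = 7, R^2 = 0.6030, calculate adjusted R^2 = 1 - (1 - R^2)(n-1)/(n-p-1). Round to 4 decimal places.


Adjusted R^2 = 1 - (1 - R^2) * (n-1)/(n-p-1).
(1 - R^2) = 0.3970.
(n-1)/(n-p-1) = 34/27.
(1 - R^2) * (n-1) = 0.3970 * 34 = 13.4980.
Divide by (n-p-1): 13.4980 / 27 = 0.4999.
Adj R^2 = 1 - 0.4999 = 0.5001.

0.5001


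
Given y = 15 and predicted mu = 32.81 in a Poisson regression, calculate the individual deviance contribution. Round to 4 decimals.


First: ln(15/32.81) = -0.782683.
Then: 15 * -0.782683 = -11.740245.
y - mu = 15 - 32.81 = -17.81.
D = 2(-11.740245 - -17.81) = 12.139510, which rounds to 12.1395.

12.1395


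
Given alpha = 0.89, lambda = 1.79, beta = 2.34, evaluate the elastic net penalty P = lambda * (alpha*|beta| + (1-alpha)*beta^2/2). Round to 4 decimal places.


L1 component = 0.89 * |2.34| = 2.0826.
L2 component = 0.11 * 2.34^2 / 2 = 0.3012.
Penalty = 1.79 * (2.0826 + 0.3012) = 1.79 * 2.3838 = 4.2669.

4.2669


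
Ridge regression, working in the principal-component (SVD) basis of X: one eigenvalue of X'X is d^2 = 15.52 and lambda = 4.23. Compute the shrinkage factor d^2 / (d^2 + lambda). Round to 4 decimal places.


Compute the denominator: 15.52 + 4.23 = 19.7500.
Shrinkage factor = 15.52 / 19.7500 = 0.7858.

0.7858


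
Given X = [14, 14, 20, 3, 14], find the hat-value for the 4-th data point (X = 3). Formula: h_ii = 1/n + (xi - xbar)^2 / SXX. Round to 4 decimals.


n = 5, xbar = 13.0000.
SXX = sum((xi - xbar)^2) = 152.0000.
h = 1/5 + (3 - 13.0000)^2 / 152.0000 = 0.8579.

0.8579


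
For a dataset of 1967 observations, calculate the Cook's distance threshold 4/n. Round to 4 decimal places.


Using the rule of thumb:
Threshold = 4 / 1967 = 0.0020.

0.0020


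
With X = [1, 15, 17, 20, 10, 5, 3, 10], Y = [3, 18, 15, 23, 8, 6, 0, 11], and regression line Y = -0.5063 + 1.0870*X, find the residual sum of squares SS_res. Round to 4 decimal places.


Compute predicted values, then residuals = yi - yhat_i.
Residuals: [2.4193, 2.2013, -2.9727, 1.7663, -2.3637, 1.0713, -2.7547, 0.6363].
SSres = sum(residual^2) = 37.3835.

37.3835


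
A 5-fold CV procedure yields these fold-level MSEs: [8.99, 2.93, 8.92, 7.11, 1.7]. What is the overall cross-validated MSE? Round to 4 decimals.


Sum of fold MSEs = 29.6500.
Average = 29.6500 / 5 = 5.9300.

5.9300


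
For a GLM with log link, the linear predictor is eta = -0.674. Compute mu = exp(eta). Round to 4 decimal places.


The inverse log link gives:
mu = exp(-0.674) = 0.5097.

0.5097


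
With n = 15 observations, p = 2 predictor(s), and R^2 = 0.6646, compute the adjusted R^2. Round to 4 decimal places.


Using the formula:
(1 - 0.6646) = 0.3354.
Multiply by 14/12: 0.3354 * 14 = 4.6956, then 4.6956 / 12 = 0.3913.
Adj R^2 = 1 - 0.3913 = 0.6087.

0.6087


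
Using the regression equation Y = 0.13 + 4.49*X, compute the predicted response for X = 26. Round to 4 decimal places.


Plug X = 26 into Y = 0.13 + 4.49*X:
Y = 0.13 + 116.7400 = 116.8700.

116.8700


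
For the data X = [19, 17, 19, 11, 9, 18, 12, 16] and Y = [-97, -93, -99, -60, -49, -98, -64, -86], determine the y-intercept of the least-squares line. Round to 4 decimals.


Compute b1 = -5.0830 from the OLS formula.
With xbar = 15.1250 and ybar = -80.7500, the intercept is:
b0 = -80.7500 - -5.0830 * 15.1250 = -3.8690.

-3.8690


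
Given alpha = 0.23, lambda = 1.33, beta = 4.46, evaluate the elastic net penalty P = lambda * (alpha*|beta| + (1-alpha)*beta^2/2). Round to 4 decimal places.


Compute:
L1 = 0.23 * 4.46 = 1.0258.
L2 = 0.77 * 4.46^2 / 2 = 7.6583.
Penalty = 1.33 * (1.0258 + 7.6583) = 11.5498.

11.5498


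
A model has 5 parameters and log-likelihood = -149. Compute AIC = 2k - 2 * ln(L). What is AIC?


Compute:
2k = 2*5 = 10.
-2*loglik = -2*(-149) = 298.
AIC = 10 + 298 = 308.

308


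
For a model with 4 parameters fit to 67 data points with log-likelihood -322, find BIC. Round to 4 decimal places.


ln(67) = 4.204693.
k * ln(n) = 4 * 4.204693 = 16.818772.
-2L = 644.
BIC = 16.818772 + 644 = 660.818772, which rounds to 660.8188.

660.8188


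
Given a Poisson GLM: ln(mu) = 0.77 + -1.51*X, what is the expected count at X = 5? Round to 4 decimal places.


eta = 0.77 + -1.51 * 5 = -6.7800.
mu = exp(-6.7800) = 0.0011.

0.0011


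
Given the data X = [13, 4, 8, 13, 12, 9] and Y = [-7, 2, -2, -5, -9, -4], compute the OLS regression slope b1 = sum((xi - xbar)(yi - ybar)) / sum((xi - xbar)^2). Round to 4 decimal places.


First compute the means: xbar = 9.8333, ybar = -4.1667.
Then S_xx = sum((xi - xbar)^2) = 62.8333.
S_xy = sum((xi - xbar)(yi - ybar)) = -62.1667.
b1 = S_xy / S_xx = -62.1667 / 62.8333 = -0.9894.

-0.9894


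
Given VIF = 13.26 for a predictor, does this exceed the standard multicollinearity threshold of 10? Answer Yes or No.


Compare VIF = 13.26 to the threshold of 10.
13.26 >= 10, so the answer is Yes.

Yes


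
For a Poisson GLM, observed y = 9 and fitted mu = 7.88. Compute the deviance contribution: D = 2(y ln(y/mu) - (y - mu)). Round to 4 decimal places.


First: ln(9/7.88) = 0.132897.
Then: 9 * 0.132897 = 1.196073.
y - mu = 9 - 7.88 = 1.12.
D = 2(1.196073 - 1.12) = 0.152146, which rounds to 0.1521.

0.1521


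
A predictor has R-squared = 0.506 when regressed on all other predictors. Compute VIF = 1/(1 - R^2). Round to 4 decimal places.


VIF = 1 / (1 - 0.506).
= 1 / 0.494 = 2.0243.

2.0243


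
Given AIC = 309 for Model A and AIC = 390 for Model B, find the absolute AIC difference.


Absolute difference = |309 - 390| = 81.
The model with lower AIC (A) is preferred.

81


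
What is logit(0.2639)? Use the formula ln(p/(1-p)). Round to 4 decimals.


Compute the odds: 0.2639/0.7361 = 0.3585.
Take the natural log: ln(0.3585) = -1.0258.

-1.0258


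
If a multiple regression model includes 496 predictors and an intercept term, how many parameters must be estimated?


Total coefficients = number of predictors + 1 (for the intercept).
= 496 + 1 = 497.

497


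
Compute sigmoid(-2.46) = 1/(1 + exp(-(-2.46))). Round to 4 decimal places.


exp(2.4600) = 11.7048.
1 + exp(-z) = 12.7048.
sigmoid = 1/12.7048 = 0.0787.

0.0787


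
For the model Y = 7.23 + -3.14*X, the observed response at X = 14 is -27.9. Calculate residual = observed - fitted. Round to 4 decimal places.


Predicted = 7.23 + -3.14 * 14 = -36.7300.
Residual = -27.9 - -36.7300 = 8.8300.

8.8300


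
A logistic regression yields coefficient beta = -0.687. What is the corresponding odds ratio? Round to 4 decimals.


exp(-0.687) = 0.5031.
So the odds ratio is 0.5031.

0.5031


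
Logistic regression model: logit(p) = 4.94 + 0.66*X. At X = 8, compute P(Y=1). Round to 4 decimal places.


Linear predictor: z = 4.94 + 0.66 * 8 = 10.2200.
P = 1/(1 + exp(-10.2200)) = 1/(1 + 0.0000) = 1.0000.

1.0000


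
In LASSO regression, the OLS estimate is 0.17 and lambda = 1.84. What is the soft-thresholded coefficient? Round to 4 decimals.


|beta_OLS| = 0.17.
lambda = 1.84.
Since |beta| <= lambda, the coefficient is set to 0.
Result = 0.0000.

0.0000


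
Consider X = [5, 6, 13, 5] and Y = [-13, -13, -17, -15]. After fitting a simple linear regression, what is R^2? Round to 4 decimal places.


After computing the OLS fit (b0=-11.5028, b1=-0.4134):
SSres = 3.3520, SStot = 11.0000.
R^2 = 1 - 3.3520/11.0000 = 0.6953.

0.6953


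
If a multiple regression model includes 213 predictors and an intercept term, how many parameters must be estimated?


Total coefficients = number of predictors + 1 (for the intercept).
= 213 + 1 = 214.

214


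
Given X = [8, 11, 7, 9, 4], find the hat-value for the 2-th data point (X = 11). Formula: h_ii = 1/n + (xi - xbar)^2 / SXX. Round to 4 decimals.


n = 5, xbar = 7.8000.
SXX = sum((xi - xbar)^2) = 26.8000.
h = 1/5 + (11 - 7.8000)^2 / 26.8000 = 0.5821.

0.5821


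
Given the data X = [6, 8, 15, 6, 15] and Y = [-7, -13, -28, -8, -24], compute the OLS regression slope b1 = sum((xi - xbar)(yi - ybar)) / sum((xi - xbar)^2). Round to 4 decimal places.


Calculate xbar = 10.0000, ybar = -16.0000.
S_xx = 86.0000, S_xy = -174.0000.
Using b1 = S_xy / S_xx = -174.0000 / 86.0000, we get b1 = -2.0233.

-2.0233


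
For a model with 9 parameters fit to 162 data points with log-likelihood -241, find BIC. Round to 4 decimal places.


Compute k*ln(n) = 9*ln(162) = 9*5.087596 = 45.788364.
Then -2*loglik = 482.
BIC = 45.788364 + 482 = 527.788364, which rounds to 527.7884.

527.7884


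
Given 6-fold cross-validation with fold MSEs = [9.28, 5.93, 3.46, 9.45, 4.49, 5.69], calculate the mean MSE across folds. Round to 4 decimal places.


Add all fold MSEs: 38.3000.
Divide by k = 6: 38.3000/6 = 6.3833.

6.3833


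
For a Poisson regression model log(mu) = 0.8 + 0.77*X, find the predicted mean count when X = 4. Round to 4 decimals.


eta = 0.8 + 0.77 * 4 = 3.8800.
mu = exp(3.8800) = 48.4242.

48.4242


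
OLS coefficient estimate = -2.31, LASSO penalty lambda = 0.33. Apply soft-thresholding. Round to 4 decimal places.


|beta_OLS| = 2.31.
lambda = 0.33.
Since |beta| > lambda, coefficient = sign(beta)*(|beta| - lambda) = -1.9800.
Result = -1.9800.

-1.9800


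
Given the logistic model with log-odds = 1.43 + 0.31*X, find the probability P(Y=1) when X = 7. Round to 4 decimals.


z = 1.43 + 0.31 * 7 = 3.6000.
Sigmoid: P = 1 / (1 + exp(-3.6000)) = 0.9734.

0.9734


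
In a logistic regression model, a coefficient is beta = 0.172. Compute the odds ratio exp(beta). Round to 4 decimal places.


exp(0.172) = 1.1877.
So the odds ratio is 1.1877.

1.1877


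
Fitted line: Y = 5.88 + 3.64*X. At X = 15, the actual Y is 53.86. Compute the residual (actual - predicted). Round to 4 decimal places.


Predicted = 5.88 + 3.64 * 15 = 60.4800.
Residual = 53.86 - 60.4800 = -6.6200.

-6.6200


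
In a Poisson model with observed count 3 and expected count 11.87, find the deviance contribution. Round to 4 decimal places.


Compute y*ln(y/mu) = 3*ln(3/11.87) = 3*-1.375402 = -4.126206.
y - mu = -8.87.
D = 2*(-4.126206 - (-8.87)) = 9.487588, which rounds to 9.4876.

9.4876


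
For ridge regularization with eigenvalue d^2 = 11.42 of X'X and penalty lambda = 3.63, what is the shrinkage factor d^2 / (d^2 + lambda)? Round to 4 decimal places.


Denominator = d^2 + lambda = 11.42 + 3.63 = 15.0500.
Shrinkage = 11.42 / 15.0500 = 0.7588.

0.7588


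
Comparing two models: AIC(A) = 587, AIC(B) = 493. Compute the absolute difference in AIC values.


Absolute difference = |587 - 493| = 94.
The model with lower AIC (B) is preferred.

94


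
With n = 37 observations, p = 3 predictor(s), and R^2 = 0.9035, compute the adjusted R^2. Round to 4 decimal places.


Plug in: Adj R^2 = 1 - (1 - 0.9035) * 36/33.
= 1 - 0.0965 * 36/33
= 1 - 3.4740 / 33
= 1 - 0.1053 = 0.8947.

0.8947


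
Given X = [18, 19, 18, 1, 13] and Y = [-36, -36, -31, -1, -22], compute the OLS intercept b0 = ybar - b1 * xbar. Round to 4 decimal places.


The slope is b1 = -1.9321.
Sample means are xbar = 13.8000 and ybar = -25.2000.
Intercept: b0 = -25.2000 - (-1.9321)(13.8000) = 1.4630.

1.4630


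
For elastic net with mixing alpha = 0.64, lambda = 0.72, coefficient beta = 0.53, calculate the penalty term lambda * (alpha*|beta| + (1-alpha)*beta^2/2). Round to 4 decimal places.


L1 component = 0.64 * |0.53| = 0.3392.
L2 component = 0.36 * 0.53^2 / 2 = 0.0506.
Penalty = 0.72 * (0.3392 + 0.0506) = 0.72 * 0.3898 = 0.2806.

0.2806


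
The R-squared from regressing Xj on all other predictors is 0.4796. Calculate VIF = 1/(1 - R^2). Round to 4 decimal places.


Denominator: 1 - 0.4796 = 0.5204.
VIF = 1 / 0.5204 = 1.9216.

1.9216


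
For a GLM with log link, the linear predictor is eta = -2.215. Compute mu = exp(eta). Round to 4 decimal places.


mu = exp(eta) = exp(-2.215).
= 0.1092.

0.1092


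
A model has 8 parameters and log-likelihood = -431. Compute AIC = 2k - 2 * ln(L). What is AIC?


Compute:
2k = 2*8 = 16.
-2*loglik = -2*(-431) = 862.
AIC = 16 + 862 = 878.

878


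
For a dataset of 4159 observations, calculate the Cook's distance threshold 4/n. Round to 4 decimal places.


The threshold is 4/n.
4/4159 = 0.0010.

0.0010


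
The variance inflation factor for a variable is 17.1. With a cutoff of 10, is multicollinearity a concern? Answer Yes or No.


Check: VIF = 17.1 vs threshold = 10.
Since 17.1 >= 10, the answer is Yes.

Yes


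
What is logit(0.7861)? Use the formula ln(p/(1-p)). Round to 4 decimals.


Compute the odds: 0.7861/0.2139 = 3.6751.
Take the natural log: ln(3.6751) = 1.3016.

1.3016


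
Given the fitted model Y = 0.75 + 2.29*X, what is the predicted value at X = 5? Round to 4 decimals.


Substitute X = 5 into the equation:
Y = 0.75 + 2.29 * 5 = 0.75 + 11.4500 = 12.2000.

12.2000


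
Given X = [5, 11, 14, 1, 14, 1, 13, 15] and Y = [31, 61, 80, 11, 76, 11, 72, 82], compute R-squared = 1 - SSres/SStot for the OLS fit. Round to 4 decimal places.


The fitted line is Y = 5.6934 + 5.1142*X.
SSres = 10.2445, SStot = 6536.0000.
R^2 = 1 - SSres/SStot = 0.9984.

0.9984


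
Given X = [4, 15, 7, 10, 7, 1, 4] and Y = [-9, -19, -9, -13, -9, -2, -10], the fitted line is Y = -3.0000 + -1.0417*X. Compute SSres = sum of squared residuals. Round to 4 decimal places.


For each point, residual = actual - predicted.
Residuals: [-1.8332, -0.3745, 1.2919, 0.4170, 1.2919, 2.0417, -2.8332].
Sum of squared residuals = 19.2083.

19.2083


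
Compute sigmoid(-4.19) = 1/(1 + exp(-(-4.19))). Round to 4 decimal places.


Compute exp(4.1900) = 66.0228.
Sigmoid = 1 / (1 + 66.0228) = 1 / 67.0228 = 0.0149.

0.0149


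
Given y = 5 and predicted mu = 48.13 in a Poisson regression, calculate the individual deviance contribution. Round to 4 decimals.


y/mu = 5/48.13 = 0.103885 (approx.), and ln(5/48.13) = -2.264468.
y * ln(y/mu) = 5 * -2.264468 = -11.322340.
y - mu = -43.13.
D = 2 * (-11.322340 - -43.13) = 63.615320, which rounds to 63.6153.

63.6153


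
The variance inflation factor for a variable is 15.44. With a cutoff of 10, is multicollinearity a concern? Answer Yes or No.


Check: VIF = 15.44 vs threshold = 10.
Since 15.44 >= 10, the answer is Yes.

Yes


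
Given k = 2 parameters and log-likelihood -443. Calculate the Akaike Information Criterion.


AIC = 2k - 2*loglik = 2(2) - 2(-443).
= 4 + 886 = 890.

890


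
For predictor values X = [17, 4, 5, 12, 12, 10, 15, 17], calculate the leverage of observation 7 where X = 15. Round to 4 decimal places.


Compute xbar = 11.5000 with n = 8 observations.
SXX = 174.0000.
Leverage = 1/8 + (15 - 11.5000)^2/174.0000 = 0.1954.

0.1954


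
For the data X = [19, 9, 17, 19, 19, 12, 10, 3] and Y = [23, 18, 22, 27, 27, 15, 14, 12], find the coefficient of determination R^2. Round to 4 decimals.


Fit the OLS line: b0 = 7.6653, b1 = 0.8952.
SSres = 40.7742.
SStot = 239.5000.
R^2 = 1 - 40.7742/239.5000 = 0.8298.

0.8298


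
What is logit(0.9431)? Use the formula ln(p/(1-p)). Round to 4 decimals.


Compute the odds: 0.9431/0.0569 = 16.5747.
Take the natural log: ln(16.5747) = 2.8079.

2.8079


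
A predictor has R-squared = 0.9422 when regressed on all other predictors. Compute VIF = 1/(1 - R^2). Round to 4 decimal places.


VIF = 1 / (1 - 0.9422).
= 1 / 0.0578 = 17.3010.

17.3010


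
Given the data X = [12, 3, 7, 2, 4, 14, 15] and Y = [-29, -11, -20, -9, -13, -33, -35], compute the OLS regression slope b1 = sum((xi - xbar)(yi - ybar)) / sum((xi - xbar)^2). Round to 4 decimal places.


First compute the means: xbar = 8.1429, ybar = -21.4286.
Then S_xx = sum((xi - xbar)^2) = 178.8571.
S_xy = sum((xi - xbar)(yi - ybar)) = -356.5714.
b1 = S_xy / S_xx = -356.5714 / 178.8571 = -1.9936.

-1.9936


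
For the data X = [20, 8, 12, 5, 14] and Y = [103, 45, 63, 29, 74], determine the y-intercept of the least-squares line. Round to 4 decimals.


Compute b1 = 4.9081 from the OLS formula.
With xbar = 11.8000 and ybar = 62.8000, the intercept is:
b0 = 62.8000 - 4.9081 * 11.8000 = 4.8840.

4.8840


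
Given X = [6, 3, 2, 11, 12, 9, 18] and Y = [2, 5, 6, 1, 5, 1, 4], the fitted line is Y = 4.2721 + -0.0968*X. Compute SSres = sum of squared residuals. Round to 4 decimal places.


Predicted values from Y = 4.2721 + -0.0968*X.
Residuals: [-1.6913, 1.0183, 1.9215, -2.2073, 1.8895, -2.4009, 1.4703].
SSres = 23.9581.

23.9581


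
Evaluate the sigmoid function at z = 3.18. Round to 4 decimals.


First, exp(-3.1800) = 0.0416.
Then sigma(z) = 1/(1 + 0.0416) = 0.9601.

0.9601


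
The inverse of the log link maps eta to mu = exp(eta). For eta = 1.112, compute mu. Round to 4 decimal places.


mu = exp(eta) = exp(1.112).
= 3.0404.

3.0404


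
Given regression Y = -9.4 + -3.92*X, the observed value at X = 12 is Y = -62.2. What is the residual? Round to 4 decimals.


Predicted = -9.4 + -3.92 * 12 = -56.4400.
Residual = -62.2 - -56.4400 = -5.7600.

-5.7600


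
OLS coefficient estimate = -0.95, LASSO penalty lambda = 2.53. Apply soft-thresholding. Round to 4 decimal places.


Check: |-0.95| = 0.95 vs lambda = 2.53.
Since |beta| <= lambda, the coefficient is set to 0.
Soft-thresholded coefficient = 0.0000.

0.0000


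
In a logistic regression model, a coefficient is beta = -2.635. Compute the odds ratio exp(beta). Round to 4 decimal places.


exp(-2.635) = 0.0717.
So the odds ratio is 0.0717.

0.0717


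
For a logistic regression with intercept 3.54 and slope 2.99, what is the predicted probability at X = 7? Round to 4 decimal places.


Compute z = 3.54 + (2.99)(7) = 24.4700.
exp(-z) = 0.0000.
P = 1/(1 + 0.0000) = 1.0000.

1.0000


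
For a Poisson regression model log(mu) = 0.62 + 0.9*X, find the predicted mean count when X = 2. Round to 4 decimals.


eta = 0.62 + 0.9 * 2 = 2.4200.
mu = exp(2.4200) = 11.2459.

11.2459


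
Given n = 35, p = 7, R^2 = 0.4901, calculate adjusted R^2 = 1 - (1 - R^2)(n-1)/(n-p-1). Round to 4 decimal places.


Adjusted R^2 = 1 - (1 - R^2) * (n-1)/(n-p-1).
(1 - R^2) = 0.5099.
(n-1)/(n-p-1) = 34/27.
(1 - R^2) * (n-1) = 0.5099 * 34 = 17.3366.
Divide by (n-p-1): 17.3366 / 27 = 0.6421.
Adj R^2 = 1 - 0.6421 = 0.3579.

0.3579


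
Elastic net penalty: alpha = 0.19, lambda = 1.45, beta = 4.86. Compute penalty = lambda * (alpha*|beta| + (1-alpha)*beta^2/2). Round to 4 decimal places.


Compute:
L1 = 0.19 * 4.86 = 0.9234.
L2 = 0.81 * 4.86^2 / 2 = 9.5659.
Penalty = 1.45 * (0.9234 + 9.5659) = 15.2095.

15.2095


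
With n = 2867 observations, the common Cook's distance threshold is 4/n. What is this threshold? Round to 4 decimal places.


The threshold is 4/n.
4/2867 = 0.0014.

0.0014


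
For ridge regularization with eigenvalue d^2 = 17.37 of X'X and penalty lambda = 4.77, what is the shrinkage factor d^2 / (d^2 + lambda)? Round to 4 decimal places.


Denominator = d^2 + lambda = 17.37 + 4.77 = 22.1400.
Shrinkage = 17.37 / 22.1400 = 0.7846.

0.7846


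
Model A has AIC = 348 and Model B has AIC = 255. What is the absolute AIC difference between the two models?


Compute |348 - 255| = 93.
Model B has the smaller AIC.

93


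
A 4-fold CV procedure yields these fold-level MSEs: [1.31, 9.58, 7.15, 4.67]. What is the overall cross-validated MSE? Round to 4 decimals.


Total MSE across folds = 22.7100.
CV-MSE = 22.7100/4 = 5.6775.

5.6775


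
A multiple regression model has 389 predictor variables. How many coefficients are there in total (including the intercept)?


Including the intercept, the model has 389 predictor coefficients + 1 intercept.
Total = 390.

390


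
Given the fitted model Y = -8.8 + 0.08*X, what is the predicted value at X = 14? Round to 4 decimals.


Substitute X = 14 into the equation:
Y = -8.8 + 0.08 * 14 = -8.8 + 1.1200 = -7.6800.

-7.6800


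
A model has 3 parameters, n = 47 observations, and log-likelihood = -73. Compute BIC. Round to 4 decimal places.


Compute k*ln(n) = 3*ln(47) = 3*3.850148 = 11.550444.
Then -2*loglik = 146.
BIC = 11.550444 + 146 = 157.550444, which rounds to 157.5504.

157.5504


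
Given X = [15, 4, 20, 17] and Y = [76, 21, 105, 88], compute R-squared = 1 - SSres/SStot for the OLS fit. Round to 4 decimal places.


The fitted line is Y = -0.3767 + 5.2055*X.
SSres = 4.8356, SStot = 3961.0000.
R^2 = 1 - SSres/SStot = 0.9988.

0.9988


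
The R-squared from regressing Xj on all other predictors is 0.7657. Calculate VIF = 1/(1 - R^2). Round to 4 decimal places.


Denominator: 1 - 0.7657 = 0.2343.
VIF = 1 / 0.2343 = 4.2680.

4.2680


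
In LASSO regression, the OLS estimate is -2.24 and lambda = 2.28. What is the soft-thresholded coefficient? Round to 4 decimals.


|beta_OLS| = 2.24.
lambda = 2.28.
Since |beta| <= lambda, the coefficient is set to 0.
Result = 0.0000.

0.0000


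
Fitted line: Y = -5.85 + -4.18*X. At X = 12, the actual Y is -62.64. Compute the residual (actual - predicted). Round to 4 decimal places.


Predicted = -5.85 + -4.18 * 12 = -56.0100.
Residual = -62.64 - -56.0100 = -6.6300.

-6.6300


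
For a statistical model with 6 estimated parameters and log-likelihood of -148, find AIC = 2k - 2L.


AIC = 2k - 2*loglik = 2(6) - 2(-148).
= 12 + 296 = 308.

308


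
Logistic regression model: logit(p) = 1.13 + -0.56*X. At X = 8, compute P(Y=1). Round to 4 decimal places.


Linear predictor: z = 1.13 + -0.56 * 8 = -3.3500.
P = 1/(1 + exp(3.3500)) = 1/(1 + 28.5027) = 0.0339.

0.0339


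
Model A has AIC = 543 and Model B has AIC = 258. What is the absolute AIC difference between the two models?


|AIC_A - AIC_B| = |543 - 258| = 285.
Model B is preferred (lower AIC).

285


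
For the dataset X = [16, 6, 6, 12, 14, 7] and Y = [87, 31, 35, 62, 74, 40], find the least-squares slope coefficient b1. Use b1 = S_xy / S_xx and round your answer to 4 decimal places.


First compute the means: xbar = 10.1667, ybar = 54.8333.
Then S_xx = sum((xi - xbar)^2) = 96.8333.
S_xy = sum((xi - xbar)(yi - ybar)) = 503.1667.
b1 = S_xy / S_xx = 503.1667 / 96.8333 = 5.1962.

5.1962


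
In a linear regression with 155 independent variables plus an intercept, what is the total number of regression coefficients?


Including the intercept, the model has 155 predictor coefficients + 1 intercept.
Total = 156.

156


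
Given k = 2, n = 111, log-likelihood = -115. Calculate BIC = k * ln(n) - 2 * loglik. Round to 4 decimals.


ln(111) = 4.709530.
k * ln(n) = 2 * 4.709530 = 9.419060.
-2L = 230.
BIC = 9.419060 + 230 = 239.419060, which rounds to 239.4191.

239.4191


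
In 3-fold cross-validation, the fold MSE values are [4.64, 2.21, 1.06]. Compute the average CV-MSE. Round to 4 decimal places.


Total MSE across folds = 7.9100.
CV-MSE = 7.9100/3 = 2.6367.

2.6367


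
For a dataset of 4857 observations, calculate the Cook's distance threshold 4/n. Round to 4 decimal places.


The threshold is 4/n.
4/4857 = 0.0008.

0.0008


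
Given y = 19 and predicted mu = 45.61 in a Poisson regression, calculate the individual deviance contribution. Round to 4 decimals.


y/mu = 19/45.61 = 0.416575 (approx.), and ln(19/45.61) = -0.875688.
y * ln(y/mu) = 19 * -0.875688 = -16.638072.
y - mu = -26.61.
D = 2 * (-16.638072 - -26.61) = 19.943856, which rounds to 19.9439.

19.9439


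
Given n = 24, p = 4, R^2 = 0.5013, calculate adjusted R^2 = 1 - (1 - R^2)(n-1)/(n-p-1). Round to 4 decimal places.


Plug in: Adj R^2 = 1 - (1 - 0.5013) * 23/19.
= 1 - 0.4987 * 23/19
= 1 - 11.4701 / 19
= 1 - 0.6037 = 0.3963.

0.3963


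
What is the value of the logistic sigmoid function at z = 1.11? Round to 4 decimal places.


exp(-1.1100) = 0.3296.
1 + exp(-z) = 1.3296.
sigmoid = 1/1.3296 = 0.7521.

0.7521


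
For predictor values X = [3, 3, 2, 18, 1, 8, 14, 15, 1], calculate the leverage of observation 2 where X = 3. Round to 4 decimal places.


n = 9, xbar = 7.2222.
SXX = sum((xi - xbar)^2) = 363.5556.
h = 1/9 + (3 - 7.2222)^2 / 363.5556 = 0.1601.

0.1601


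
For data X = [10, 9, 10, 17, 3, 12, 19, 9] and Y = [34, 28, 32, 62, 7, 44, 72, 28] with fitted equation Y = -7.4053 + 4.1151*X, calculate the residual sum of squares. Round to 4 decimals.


Compute predicted values, then residuals = yi - yhat_i.
Residuals: [0.2543, -1.6306, -1.7457, -0.5514, 2.0600, 2.0241, 1.2184, -1.6306].
SSres = sum(residual^2) = 18.5590.

18.5590
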